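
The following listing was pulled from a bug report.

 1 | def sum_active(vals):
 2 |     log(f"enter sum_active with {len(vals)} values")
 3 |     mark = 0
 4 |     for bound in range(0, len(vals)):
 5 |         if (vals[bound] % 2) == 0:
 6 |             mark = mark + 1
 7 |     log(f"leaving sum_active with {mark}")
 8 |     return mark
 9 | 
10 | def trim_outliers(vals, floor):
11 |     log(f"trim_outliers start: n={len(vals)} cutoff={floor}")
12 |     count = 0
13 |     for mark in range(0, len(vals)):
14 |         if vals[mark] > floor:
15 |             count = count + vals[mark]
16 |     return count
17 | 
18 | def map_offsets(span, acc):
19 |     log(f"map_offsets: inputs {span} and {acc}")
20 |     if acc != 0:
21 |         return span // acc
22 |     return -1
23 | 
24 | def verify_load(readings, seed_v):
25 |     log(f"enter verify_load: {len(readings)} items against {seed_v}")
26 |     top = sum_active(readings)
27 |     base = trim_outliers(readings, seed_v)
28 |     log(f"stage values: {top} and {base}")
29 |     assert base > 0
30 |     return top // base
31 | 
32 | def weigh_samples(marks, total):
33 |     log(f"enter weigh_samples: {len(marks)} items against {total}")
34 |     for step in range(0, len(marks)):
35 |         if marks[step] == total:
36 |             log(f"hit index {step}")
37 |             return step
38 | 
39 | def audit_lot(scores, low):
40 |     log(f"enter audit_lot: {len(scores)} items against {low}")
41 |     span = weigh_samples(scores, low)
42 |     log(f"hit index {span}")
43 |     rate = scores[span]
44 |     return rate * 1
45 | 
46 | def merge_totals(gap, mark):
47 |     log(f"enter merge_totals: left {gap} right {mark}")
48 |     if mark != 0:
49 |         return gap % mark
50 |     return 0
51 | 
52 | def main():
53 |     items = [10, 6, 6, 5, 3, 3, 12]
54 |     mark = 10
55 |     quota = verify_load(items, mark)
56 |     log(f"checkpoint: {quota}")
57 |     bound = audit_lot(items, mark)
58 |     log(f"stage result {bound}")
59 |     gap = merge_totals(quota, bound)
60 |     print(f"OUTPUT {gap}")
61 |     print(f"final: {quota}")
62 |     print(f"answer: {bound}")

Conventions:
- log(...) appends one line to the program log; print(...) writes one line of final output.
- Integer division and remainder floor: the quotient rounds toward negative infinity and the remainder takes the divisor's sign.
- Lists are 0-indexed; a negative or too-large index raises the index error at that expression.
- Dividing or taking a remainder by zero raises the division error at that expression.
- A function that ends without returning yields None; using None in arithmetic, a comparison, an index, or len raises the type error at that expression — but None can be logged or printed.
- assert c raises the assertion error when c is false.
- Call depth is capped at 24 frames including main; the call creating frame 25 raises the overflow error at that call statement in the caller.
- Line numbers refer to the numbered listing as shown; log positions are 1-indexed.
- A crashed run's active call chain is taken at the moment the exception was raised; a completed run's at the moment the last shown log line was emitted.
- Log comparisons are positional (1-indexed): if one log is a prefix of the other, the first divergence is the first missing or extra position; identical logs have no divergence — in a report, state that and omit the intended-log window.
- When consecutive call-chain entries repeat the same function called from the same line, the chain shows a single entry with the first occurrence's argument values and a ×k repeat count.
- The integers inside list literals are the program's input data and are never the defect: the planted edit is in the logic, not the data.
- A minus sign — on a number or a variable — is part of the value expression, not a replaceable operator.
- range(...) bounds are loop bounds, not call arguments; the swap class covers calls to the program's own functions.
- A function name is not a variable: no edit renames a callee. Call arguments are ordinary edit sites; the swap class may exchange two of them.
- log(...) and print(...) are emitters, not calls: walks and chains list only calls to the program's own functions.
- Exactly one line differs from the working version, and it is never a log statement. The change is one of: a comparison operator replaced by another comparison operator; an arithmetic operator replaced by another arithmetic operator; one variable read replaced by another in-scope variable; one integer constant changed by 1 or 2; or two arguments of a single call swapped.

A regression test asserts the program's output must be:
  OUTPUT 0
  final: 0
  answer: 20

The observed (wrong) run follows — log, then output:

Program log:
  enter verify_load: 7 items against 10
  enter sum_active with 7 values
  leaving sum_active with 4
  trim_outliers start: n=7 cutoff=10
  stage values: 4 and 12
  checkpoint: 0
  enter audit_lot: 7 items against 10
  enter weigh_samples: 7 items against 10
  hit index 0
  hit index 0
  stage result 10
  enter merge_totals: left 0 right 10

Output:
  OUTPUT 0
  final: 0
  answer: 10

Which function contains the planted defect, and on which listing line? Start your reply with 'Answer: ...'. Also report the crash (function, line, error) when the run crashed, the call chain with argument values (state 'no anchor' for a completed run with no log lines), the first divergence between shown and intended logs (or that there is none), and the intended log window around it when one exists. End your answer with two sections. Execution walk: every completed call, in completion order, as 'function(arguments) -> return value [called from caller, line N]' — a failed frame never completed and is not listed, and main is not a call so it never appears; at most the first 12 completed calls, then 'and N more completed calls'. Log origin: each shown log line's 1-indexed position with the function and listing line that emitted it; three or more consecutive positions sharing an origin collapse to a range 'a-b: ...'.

Answer: the defect is in audit_lot at line 44.
Key fact: The earliest visible damage is log position 11 — 'stage result 10' rather than the intended 'stage result 20'.
Call chain: main -> merge_totals(0, 10) (called at line 59).
First divergence: position 11 — shown 'stage result 10', intended 'stage result 20'.
Intended log window:
  9: hit index 0
  10: hit index 0
  11: stage result 20
  12: enter merge_totals: left 0 right 20
Execution walk:
  sum_active([10, 6, 6, 5, 3, 3, 12]) -> 4  [called from verify_load, line 26]
  trim_outliers([10, 6, 6, 5, 3, 3, 12], 10) -> 12  [called from verify_load, line 27]
  verify_load([10, 6, 6, 5, 3, 3, 12], 10) -> 0  [called from main, line 55]
  weigh_samples([10, 6, 6, 5, 3, 3, 12], 10) -> 0  [called from audit_lot, line 41]
  audit_lot([10, 6, 6, 5, 3, 3, 12], 10) -> 10  [called from main, line 57]
  merge_totals(0, 10) -> 0  [called from main, line 59]
Log line origins:
  1: emitted by verify_load (line 25)
  2: emitted by sum_active (line 2)
  3: emitted by sum_active (line 7)
  4: emitted by trim_outliers (line 11)
  5: emitted by verify_load (line 28)
  6: emitted by main (line 56)
  7: emitted by audit_lot (line 40)
  8: emitted by weigh_samples (line 33)
  9: emitted by weigh_samples (line 36)
  10: emitted by audit_lot (line 42)
  11: emitted by main (line 58)
  12: emitted by merge_totals (line 47)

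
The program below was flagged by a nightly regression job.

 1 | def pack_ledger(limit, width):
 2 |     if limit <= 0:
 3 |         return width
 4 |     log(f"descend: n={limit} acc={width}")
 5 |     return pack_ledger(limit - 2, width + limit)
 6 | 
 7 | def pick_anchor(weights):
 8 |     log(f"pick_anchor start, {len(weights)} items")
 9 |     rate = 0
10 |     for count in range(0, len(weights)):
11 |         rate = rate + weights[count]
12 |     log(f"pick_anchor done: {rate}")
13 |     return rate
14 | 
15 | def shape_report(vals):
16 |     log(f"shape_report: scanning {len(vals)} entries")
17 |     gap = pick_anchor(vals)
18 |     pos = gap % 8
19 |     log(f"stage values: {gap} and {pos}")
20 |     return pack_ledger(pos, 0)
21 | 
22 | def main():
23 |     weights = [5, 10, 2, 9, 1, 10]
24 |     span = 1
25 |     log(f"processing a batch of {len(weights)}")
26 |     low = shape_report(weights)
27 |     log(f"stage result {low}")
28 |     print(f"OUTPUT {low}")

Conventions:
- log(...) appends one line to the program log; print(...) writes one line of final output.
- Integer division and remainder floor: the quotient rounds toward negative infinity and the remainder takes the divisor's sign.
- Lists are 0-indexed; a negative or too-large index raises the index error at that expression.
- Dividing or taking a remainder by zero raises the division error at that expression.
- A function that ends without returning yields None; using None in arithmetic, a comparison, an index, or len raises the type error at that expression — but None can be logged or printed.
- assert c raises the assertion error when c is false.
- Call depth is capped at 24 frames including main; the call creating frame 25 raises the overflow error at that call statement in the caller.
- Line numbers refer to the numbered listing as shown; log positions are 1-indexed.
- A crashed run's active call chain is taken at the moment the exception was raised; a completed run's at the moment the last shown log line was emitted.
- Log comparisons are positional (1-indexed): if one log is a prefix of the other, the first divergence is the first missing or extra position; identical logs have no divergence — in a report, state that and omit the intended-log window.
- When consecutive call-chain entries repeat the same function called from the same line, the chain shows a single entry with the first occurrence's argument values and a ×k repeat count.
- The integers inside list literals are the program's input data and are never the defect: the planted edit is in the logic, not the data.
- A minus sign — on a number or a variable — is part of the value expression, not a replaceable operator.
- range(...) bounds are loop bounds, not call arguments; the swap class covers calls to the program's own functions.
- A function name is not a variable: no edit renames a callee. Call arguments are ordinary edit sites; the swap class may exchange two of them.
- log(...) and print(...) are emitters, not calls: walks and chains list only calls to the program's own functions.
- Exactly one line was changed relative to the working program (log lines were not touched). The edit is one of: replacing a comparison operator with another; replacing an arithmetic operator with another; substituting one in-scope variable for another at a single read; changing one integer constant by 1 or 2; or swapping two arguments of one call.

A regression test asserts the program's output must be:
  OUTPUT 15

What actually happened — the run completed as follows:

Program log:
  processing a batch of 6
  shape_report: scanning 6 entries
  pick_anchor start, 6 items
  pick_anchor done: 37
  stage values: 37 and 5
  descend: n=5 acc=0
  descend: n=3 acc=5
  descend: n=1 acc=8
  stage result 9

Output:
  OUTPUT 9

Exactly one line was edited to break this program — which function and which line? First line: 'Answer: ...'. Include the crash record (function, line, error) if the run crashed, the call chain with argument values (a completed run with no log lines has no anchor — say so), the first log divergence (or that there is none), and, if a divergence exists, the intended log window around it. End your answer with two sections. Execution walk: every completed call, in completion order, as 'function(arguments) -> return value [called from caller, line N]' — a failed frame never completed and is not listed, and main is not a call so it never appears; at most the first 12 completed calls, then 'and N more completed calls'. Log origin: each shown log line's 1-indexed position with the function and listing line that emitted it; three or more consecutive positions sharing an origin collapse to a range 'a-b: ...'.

Answer: the defect is in pack_ledger at line 5.
The tell: Everything matches until log position 7, which reads 'descend: n=3 acc=5' in place of 'descend: n=4 acc=5'.
Call chain: main.
First divergence: position 7; shown 'descend: n=3 acc=5' vs intended 'descend: n=4 acc=5'.
Intended log window:
  5: stage values: 37 and 5
  6: descend: n=5 acc=0
  7: descend: n=4 acc=5
  8: descend: n=3 acc=9
Execution walk:
  pick_anchor([5, 10, 2, 9, 1, 10]) -> 37  [called from shape_report, line 17]
  pack_ledger(-1, 9) -> 9  [called from pack_ledger, line 5]
  pack_ledger(1, 8) -> 9  [called from pack_ledger, line 5]
  pack_ledger(3, 5) -> 9  [called from pack_ledger, line 5]
  pack_ledger(5, 0) -> 9  [called from shape_report, line 20]
  shape_report([5, 10, 2, 9, 1, 10]) -> 9  [called from main, line 26]
Log origin:
  1: emitted by main (line 25)
  2: emitted by shape_report (line 16)
  3: emitted by pick_anchor (line 8)
  4: emitted by pick_anchor (line 12)
  5: emitted by shape_report (line 19)
  6-8: emitted by pack_ledger (line 4)
  9: emitted by main (line 27)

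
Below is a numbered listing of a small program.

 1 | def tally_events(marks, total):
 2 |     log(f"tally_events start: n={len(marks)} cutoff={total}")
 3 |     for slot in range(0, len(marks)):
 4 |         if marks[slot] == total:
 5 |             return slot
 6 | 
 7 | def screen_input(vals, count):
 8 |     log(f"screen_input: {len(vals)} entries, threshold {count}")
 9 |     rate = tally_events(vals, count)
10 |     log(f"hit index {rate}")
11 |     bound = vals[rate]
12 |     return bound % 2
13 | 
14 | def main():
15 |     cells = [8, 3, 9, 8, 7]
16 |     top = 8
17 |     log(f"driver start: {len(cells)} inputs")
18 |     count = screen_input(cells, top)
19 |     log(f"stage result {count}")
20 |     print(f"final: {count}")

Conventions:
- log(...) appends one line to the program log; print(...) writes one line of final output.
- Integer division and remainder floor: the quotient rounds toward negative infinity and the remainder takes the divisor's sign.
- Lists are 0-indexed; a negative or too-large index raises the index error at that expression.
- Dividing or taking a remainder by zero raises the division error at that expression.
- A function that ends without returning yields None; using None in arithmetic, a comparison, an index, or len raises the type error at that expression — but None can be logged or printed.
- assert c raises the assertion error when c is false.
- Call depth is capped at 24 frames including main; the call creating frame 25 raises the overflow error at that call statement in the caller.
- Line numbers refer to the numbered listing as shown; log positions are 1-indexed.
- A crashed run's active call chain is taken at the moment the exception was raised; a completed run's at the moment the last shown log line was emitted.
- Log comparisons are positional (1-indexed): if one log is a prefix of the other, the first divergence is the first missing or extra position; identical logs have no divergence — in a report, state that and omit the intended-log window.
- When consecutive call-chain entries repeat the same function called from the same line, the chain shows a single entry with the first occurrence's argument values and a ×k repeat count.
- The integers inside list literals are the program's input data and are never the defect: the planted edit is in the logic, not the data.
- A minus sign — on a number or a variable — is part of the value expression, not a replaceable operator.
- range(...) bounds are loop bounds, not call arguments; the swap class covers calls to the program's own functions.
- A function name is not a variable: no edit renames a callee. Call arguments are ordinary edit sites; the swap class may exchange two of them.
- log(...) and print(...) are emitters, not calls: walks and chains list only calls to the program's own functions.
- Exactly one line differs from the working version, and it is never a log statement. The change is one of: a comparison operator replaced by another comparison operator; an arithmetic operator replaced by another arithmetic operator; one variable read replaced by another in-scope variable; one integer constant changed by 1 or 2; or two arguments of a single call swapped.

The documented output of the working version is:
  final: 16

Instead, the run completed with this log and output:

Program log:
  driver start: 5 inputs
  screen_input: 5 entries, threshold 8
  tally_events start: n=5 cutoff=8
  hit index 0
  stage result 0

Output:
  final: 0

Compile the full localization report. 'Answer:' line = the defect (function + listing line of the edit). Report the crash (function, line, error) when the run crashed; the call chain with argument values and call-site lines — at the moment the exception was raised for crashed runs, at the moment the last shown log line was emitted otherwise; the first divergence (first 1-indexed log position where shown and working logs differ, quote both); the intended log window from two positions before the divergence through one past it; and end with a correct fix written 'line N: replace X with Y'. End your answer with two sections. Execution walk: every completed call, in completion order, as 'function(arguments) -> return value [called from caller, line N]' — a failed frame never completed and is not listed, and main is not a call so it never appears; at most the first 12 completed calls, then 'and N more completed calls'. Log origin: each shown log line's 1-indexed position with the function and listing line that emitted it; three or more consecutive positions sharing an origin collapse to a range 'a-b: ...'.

Answer: the defect is in screen_input at line 12.
Key fact: Everything matches until log position 5, which reads 'stage result 0' in place of 'stage result 16'.
Call chain: main.
First divergence: at position 5 the run shows 'stage result 0' where the working version logs 'stage result 16'.
Intended log window:
  3: tally_events start: n=5 cutoff=8
  4: hit index 0
  5: stage result 16
Execution walk:
  tally_events([8, 3, 9, 8, 7], 8) -> 0  [called from screen_input, line 9]
  screen_input([8, 3, 9, 8, 7], 8) -> 0  [called from main, line 18]
Log line origins:
  1 — main, line 17
  2 — screen_input, line 8
  3 — tally_events, line 2
  4 — screen_input, line 10
  5 — main, line 19
A correct fix: line 12: replace `%` with `*`.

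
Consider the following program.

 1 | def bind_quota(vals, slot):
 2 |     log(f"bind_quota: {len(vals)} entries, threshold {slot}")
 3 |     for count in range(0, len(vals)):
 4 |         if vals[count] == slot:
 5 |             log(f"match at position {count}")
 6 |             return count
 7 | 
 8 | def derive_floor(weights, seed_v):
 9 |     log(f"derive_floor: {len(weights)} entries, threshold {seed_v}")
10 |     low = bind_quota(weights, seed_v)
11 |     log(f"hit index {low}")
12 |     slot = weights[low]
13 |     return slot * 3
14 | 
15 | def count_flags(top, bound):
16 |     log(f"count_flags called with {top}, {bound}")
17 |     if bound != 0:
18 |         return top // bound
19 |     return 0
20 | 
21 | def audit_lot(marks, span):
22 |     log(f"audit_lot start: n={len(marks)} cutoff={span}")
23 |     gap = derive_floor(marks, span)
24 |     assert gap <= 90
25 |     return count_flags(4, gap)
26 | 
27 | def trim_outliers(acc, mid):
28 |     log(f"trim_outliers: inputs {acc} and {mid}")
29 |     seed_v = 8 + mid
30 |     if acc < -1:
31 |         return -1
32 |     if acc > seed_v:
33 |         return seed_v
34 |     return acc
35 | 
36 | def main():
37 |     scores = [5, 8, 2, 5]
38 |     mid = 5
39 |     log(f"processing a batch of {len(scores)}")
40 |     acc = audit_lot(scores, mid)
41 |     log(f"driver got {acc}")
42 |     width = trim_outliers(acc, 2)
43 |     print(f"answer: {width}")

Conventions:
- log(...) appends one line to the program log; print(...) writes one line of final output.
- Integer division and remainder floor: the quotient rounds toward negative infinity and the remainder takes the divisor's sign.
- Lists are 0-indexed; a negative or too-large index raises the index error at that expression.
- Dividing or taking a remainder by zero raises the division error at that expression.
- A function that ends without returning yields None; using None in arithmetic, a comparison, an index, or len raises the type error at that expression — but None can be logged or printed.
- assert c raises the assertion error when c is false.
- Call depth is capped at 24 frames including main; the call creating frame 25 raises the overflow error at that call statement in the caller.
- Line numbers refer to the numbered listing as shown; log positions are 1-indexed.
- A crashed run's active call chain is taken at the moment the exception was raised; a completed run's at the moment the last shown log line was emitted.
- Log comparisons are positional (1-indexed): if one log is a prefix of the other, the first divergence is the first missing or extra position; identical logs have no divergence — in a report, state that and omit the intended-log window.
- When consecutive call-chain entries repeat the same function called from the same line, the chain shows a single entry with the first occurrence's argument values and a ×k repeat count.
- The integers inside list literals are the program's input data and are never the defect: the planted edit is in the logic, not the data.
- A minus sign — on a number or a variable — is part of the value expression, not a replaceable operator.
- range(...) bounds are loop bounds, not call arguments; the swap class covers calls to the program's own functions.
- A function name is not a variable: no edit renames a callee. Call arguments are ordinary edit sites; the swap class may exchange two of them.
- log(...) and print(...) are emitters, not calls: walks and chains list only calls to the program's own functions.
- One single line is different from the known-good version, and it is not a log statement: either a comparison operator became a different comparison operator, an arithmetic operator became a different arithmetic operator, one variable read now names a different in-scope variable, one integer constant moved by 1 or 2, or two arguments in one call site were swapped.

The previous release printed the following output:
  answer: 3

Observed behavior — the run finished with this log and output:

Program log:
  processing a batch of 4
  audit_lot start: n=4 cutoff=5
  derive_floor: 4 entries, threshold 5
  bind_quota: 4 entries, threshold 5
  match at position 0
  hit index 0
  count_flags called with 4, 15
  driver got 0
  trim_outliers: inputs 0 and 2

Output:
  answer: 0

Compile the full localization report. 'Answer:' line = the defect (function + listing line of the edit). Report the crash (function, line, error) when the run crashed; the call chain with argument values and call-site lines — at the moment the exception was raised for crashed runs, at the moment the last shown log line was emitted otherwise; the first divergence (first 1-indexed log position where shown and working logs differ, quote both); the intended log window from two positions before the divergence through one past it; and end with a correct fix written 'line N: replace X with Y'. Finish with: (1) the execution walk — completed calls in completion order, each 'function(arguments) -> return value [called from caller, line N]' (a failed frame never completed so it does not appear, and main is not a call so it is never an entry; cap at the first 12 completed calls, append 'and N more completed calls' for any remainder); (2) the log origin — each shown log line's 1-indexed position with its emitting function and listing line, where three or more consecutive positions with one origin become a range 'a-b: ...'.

Answer: the defect is in audit_lot at line 25.
Key observation: Position 7 is the first bad log line: 'count_flags called with 4, 15' should read 'count_flags called with 15, 4'.
Call chain: main -> trim_outliers(0, 2) (called at line 42).
First divergence: position 7 — the shown line 'count_flags called with 4, 15' should read 'count_flags called with 15, 4'.
Intended log window:
  5: match at position 0
  6: hit index 0
  7: count_flags called with 15, 4
  8: driver got 3
Execution walk:
  bind_quota([5, 8, 2, 5], 5) -> 0  [called from derive_floor, line 10]
  derive_floor([5, 8, 2, 5], 5) -> 15  [called from audit_lot, line 23]
  count_flags(4, 15) -> 0  [called from audit_lot, line 25]
  audit_lot([5, 8, 2, 5], 5) -> 0  [called from main, line 40]
  trim_outliers(0, 2) -> 0  [called from main, line 42]
Origin of each log line:
  1: logged in main at line 39
  2: logged in audit_lot at line 22
  3: logged in derive_floor at line 9
  4: logged in bind_quota at line 2
  5: logged in bind_quota at line 5
  6: logged in derive_floor at line 11
  7: logged in count_flags at line 16
  8: logged in main at line 41
  9: logged in trim_outliers at line 28
A correct fix: line 25: replace `count_flags(4, gap)` with `count_flags(gap, 4)`.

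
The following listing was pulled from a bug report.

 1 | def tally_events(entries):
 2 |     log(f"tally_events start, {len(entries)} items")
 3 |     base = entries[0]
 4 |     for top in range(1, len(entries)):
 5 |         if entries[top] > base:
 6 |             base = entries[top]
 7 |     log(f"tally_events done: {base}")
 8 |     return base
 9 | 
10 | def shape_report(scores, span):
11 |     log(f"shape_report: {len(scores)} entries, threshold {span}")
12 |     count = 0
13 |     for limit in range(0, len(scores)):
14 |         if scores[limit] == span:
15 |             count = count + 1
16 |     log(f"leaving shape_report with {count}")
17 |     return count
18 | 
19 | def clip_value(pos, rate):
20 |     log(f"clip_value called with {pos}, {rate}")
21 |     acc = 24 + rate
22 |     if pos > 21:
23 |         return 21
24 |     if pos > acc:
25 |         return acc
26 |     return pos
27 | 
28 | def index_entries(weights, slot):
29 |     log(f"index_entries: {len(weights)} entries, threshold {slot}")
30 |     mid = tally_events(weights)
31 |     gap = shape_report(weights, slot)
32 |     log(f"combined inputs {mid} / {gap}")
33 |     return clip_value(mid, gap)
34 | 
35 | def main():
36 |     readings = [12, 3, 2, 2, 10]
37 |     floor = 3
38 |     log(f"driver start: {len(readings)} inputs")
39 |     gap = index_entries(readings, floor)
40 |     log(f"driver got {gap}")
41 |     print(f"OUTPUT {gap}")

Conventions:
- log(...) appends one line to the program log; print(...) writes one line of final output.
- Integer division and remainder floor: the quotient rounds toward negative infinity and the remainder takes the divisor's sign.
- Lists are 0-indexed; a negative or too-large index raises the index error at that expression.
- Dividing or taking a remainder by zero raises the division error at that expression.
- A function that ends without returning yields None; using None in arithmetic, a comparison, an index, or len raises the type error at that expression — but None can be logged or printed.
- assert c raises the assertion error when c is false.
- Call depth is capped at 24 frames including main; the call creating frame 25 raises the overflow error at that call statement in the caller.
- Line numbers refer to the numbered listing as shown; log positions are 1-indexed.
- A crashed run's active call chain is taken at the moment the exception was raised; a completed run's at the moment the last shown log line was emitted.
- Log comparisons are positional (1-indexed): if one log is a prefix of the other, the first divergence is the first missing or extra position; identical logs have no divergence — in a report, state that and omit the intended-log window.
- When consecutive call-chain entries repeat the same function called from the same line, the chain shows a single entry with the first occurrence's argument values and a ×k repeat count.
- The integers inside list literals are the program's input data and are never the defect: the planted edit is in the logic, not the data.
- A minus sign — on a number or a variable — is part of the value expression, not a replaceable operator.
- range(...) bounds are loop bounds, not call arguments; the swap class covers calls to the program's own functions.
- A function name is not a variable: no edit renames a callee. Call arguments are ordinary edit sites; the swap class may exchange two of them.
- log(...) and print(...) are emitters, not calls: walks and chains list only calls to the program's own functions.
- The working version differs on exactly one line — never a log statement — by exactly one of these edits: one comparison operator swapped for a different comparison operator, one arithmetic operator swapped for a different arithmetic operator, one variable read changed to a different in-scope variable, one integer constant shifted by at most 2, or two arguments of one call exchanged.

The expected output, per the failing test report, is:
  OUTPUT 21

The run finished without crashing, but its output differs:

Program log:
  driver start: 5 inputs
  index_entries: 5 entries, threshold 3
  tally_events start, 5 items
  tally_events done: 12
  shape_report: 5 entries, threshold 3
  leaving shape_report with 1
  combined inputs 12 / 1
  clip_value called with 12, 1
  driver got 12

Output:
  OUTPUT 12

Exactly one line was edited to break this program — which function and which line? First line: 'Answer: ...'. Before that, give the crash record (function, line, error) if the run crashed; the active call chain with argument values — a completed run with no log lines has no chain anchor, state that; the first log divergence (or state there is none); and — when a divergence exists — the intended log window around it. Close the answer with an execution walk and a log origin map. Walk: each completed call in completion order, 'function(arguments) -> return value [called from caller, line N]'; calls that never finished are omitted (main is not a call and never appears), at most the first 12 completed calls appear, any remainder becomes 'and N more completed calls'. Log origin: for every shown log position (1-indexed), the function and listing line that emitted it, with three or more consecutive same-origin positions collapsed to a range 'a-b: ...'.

Answer: the defect is in clip_value at line 22.
Key fact: At log position 9 the runs split — shown 'driver got 12', but the working version logs 'driver got 21'.
Call chain: main.
First divergence: position 9; shown 'driver got 12' vs intended 'driver got 21'.
Intended log window:
  7: combined inputs 12 / 1
  8: clip_value called with 12, 1
  9: driver got 21
Execution walk:
  tally_events([12, 3, 2, 2, 10]) -> 12  [called from index_entries, line 30]
  shape_report([12, 3, 2, 2, 10], 3) -> 1  [called from index_entries, line 31]
  clip_value(12, 1) -> 12  [called from index_entries, line 33]
  index_entries([12, 3, 2, 2, 10], 3) -> 12  [called from main, line 39]
Log origins:
  1: logged in main at line 38
  2: logged in index_entries at line 29
  3: logged in tally_events at line 2
  4: logged in tally_events at line 7
  5: logged in shape_report at line 11
  6: logged in shape_report at line 16
  7: logged in index_entries at line 32
  8: logged in clip_value at line 20
  9: logged in main at line 40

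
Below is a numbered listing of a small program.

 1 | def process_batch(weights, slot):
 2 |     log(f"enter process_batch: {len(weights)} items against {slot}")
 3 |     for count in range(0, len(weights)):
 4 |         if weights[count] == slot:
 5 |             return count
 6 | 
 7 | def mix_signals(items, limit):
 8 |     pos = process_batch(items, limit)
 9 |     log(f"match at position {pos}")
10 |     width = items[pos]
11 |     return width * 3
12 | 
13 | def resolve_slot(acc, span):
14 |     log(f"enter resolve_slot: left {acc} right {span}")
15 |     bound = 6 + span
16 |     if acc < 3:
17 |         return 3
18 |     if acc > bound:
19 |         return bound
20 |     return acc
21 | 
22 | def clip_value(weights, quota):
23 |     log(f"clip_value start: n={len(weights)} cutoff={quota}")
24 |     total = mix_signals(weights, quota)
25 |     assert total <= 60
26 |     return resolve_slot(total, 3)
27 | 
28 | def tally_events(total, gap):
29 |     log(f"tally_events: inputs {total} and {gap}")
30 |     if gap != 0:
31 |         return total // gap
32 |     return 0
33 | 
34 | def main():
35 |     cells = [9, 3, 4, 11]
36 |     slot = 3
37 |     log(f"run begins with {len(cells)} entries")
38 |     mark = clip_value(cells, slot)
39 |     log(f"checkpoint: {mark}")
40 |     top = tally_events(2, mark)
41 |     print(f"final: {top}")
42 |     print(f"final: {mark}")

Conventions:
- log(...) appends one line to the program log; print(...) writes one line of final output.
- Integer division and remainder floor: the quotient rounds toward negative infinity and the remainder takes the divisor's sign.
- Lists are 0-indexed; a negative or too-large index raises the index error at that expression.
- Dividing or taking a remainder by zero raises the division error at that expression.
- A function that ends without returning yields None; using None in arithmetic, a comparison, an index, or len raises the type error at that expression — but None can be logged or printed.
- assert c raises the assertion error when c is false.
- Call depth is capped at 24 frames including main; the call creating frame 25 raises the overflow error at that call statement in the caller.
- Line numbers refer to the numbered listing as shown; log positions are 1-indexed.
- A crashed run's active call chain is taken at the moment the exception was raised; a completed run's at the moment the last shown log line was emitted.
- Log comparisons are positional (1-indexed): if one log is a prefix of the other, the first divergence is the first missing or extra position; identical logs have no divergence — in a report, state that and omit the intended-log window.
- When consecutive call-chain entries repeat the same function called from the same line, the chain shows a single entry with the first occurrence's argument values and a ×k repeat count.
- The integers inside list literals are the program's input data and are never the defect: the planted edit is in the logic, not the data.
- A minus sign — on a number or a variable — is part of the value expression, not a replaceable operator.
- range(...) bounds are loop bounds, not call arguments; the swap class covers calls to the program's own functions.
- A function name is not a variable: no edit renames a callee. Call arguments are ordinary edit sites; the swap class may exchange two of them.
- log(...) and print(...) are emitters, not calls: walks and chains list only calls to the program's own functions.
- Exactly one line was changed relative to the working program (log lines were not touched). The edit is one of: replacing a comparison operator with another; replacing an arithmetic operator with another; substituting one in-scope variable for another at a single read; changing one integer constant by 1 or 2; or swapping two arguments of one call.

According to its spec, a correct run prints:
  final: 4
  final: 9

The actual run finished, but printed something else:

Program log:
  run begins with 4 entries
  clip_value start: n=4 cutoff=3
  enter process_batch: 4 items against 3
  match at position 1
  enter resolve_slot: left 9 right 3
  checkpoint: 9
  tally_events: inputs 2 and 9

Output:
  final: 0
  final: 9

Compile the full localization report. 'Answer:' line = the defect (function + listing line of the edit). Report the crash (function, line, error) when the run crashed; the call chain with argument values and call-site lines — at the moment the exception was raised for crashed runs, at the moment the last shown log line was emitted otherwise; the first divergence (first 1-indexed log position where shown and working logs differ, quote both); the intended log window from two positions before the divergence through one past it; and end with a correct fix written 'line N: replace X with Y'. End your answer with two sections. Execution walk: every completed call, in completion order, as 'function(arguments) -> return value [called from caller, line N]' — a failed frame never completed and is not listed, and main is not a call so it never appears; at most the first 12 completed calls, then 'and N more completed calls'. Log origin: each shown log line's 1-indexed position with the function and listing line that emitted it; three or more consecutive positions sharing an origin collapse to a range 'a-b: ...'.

Answer: the defect is in main at line 40.
The tell: The log first diverges at position 7: the faulty run prints 'tally_events: inputs 2 and 9' where the working version prints 'tally_events: inputs 9 and 2'.
Call chain: main -> tally_events(2, 9) (called at line 40).
First divergence: at position 7 the run shows 'tally_events: inputs 2 and 9' where the working version logs 'tally_events: inputs 9 and 2'.
Intended log window:
  5: enter resolve_slot: left 9 right 3
  6: checkpoint: 9
  7: tally_events: inputs 9 and 2
Execution walk:
  process_batch([9, 3, 4, 11], 3) -> 1  [called from mix_signals, line 8]
  mix_signals([9, 3, 4, 11], 3) -> 9  [called from clip_value, line 24]
  resolve_slot(9, 3) -> 9  [called from clip_value, line 26]
  clip_value([9, 3, 4, 11], 3) -> 9  [called from main, line 38]
  tally_events(2, 9) -> 0  [called from main, line 40]
Log line origins:
  1 — main, line 37
  2 — clip_value, line 23
  3 — process_batch, line 2
  4 — mix_signals, line 9
  5 — resolve_slot, line 14
  6 — main, line 39
  7 — tally_events, line 29
A correct fix: line 40: replace `tally_events(2, mark)` with `tally_events(mark, 2)`.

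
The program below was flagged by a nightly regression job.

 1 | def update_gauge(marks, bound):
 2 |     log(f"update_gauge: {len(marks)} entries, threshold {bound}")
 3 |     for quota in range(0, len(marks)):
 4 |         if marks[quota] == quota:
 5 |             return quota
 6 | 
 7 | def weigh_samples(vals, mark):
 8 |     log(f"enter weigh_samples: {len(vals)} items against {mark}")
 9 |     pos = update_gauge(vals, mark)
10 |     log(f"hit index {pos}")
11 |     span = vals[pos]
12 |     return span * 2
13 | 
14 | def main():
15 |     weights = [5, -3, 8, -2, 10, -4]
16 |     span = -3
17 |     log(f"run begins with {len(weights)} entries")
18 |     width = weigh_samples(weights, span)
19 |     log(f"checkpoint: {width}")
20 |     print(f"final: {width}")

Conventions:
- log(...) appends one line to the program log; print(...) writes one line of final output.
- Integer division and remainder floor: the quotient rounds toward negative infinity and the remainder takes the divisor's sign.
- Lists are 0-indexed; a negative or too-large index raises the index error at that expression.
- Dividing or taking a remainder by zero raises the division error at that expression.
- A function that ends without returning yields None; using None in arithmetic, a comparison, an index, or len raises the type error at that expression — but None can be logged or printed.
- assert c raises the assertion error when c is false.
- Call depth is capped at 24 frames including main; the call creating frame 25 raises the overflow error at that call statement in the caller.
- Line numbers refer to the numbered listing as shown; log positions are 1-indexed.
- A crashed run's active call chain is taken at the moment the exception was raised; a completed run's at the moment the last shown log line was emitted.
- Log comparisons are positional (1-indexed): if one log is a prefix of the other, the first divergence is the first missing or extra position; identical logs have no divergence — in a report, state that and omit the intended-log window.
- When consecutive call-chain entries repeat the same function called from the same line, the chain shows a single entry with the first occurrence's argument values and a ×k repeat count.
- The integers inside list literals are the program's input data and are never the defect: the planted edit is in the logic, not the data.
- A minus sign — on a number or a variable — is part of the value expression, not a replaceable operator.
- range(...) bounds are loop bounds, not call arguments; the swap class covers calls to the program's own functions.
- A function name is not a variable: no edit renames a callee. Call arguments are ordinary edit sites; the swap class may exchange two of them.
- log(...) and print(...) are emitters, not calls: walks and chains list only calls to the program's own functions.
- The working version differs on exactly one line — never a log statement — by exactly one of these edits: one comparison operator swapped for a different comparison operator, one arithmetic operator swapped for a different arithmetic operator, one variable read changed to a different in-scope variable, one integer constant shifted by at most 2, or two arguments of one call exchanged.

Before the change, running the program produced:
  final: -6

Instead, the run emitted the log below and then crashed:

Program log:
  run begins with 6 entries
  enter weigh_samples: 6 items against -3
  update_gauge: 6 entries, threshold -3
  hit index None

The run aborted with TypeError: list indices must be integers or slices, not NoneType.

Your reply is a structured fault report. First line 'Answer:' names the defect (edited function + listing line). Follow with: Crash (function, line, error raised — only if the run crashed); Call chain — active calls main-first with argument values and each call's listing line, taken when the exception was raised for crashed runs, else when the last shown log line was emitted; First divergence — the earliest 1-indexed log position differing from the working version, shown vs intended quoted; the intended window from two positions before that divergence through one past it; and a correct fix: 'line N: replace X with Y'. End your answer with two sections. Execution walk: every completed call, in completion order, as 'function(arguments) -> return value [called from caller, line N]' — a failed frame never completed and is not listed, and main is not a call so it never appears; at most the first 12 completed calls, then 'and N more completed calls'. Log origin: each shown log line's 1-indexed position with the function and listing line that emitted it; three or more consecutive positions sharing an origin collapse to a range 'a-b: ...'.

Answer: the defect is in update_gauge at line 4.
Key observation: Position 4 is the first bad log line: 'hit index None' should read 'hit index 1'.
Crash: weigh_samples, line 11, TypeError.
Call chain: main -> weigh_samples([5, -3, 8, -2, 10, -4], -3) (called at line 18).
First divergence: at position 4 the run shows 'hit index None' where the working version logs 'hit index 1'.
Intended log window:
  2: enter weigh_samples: 6 items against -3
  3: update_gauge: 6 entries, threshold -3
  4: hit index 1
  5: checkpoint: -6
Execution walk:
  update_gauge([5, -3, 8, -2, 10, -4], -3) -> None  [called from weigh_samples, line 9]
Log origin:
  1: emitted by main (line 17)
  2: emitted by weigh_samples (line 8)
  3: emitted by update_gauge (line 2)
  4: emitted by weigh_samples (line 10)
A correct fix: line 4: replace `marks[quota] == quota` with `marks[quota] == bound`.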